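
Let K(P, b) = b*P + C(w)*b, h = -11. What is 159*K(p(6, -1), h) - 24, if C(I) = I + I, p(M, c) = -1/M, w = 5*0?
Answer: 535/2 ≈ 267.50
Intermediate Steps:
w = 0
C(I) = 2*I
K(P, b) = P*b (K(P, b) = b*P + (2*0)*b = P*b + 0*b = P*b + 0 = P*b)
159*K(p(6, -1), h) - 24 = 159*(-1/6*(-11)) - 24 = 159*(-1*⅙*(-11)) - 24 = 159*(-⅙*(-11)) - 24 = 159*(11/6) - 24 = 583/2 - 24 = 535/2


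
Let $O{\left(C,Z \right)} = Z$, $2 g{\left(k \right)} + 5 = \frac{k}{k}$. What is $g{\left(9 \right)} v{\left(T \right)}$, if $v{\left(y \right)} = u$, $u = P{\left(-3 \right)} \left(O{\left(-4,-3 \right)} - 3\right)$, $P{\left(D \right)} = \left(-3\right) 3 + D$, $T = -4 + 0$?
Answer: $-144$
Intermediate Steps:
$T = -4$
$g{\left(k \right)} = -2$ ($g{\left(k \right)} = - \frac{5}{2} + \frac{k \frac{1}{k}}{2} = - \frac{5}{2} + \frac{1}{2} \cdot 1 = - \frac{5}{2} + \frac{1}{2} = -2$)
$P{\left(D \right)} = -9 + D$
$u = 72$ ($u = \left(-9 - 3\right) \left(-3 - 3\right) = \left(-12\right) \left(-6\right) = 72$)
$v{\left(y \right)} = 72$
$g{\left(9 \right)} v{\left(T \right)} = \left(-2\right) 72 = -144$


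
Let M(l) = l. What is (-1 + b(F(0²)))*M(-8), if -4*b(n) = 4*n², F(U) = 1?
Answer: 16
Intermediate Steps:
b(n) = -n²
(-1 + b(F(0²)))*M(-8) = (-1 - 1*1²)*(-8) = (-1 - 1*1)*(-8) = (-1 - 1)*(-8) = -2*(-8) = 16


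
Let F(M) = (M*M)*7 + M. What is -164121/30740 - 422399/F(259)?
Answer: -45046429103/7221225620 ≈ -6.2381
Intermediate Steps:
F(M) = M + 7*M**2 (F(M) = M**2*7 + M = 7*M**2 + M = M + 7*M**2)
-164121/30740 - 422399/F(259) = -164121/30740 - 422399*1/(259*(1 + 7*259)) = -164121*1/30740 - 422399*1/(259*(1 + 1813)) = -164121/30740 - 422399/(259*1814) = -164121/30740 - 422399/469826 = -45046429103/7221225620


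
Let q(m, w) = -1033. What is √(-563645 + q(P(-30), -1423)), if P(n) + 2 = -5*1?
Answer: 3*I*√62742 ≈ 751.45*I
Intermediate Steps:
P(n) = -7 (P(n) = -2 - 5*1 = -2 - 5 = -7)
√(-563645 + q(P(-30), -1423)) = √(-563645 - 1033) = √(-564678) = 3*I*√62742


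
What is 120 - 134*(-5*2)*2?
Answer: 2800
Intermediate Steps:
120 - 134*(-5*2)*2 = 120 - (-1340)*2 = 120 - 134*(-20) = 120 + 2680 = 2800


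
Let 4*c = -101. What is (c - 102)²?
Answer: 259081/16 ≈ 16193.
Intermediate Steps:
c = -101/4 (c = (¼)*(-101) = -101/4 ≈ -25.250)
(c - 102)² = (-101/4 - 102)² = (-509/4)² = 259081/16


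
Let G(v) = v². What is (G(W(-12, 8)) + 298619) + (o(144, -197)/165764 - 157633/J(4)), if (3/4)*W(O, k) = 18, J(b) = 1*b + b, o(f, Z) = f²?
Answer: 92659092279/331528 ≈ 2.7949e+5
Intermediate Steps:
J(b) = 2*b (J(b) = b + b = 2*b)
W(O, k) = 24 (W(O, k) = (4/3)*18 = 24)
(G(W(-12, 8)) + 298619) + (o(144, -197)/165764 - 157633/J(4)) = (24² + 298619) + (144²/165764 - 157633/(2*4)) = (576 + 298619) + (20736*(1/165764) - 157633/8) = 299195 + (5184/41441 - 157633*⅛) = 299195 + (5184/41441 - 157633/8) = 299195 - 6532427681/331528 = 92659092279/331528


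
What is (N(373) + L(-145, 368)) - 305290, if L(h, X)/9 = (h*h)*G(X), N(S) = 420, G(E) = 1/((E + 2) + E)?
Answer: -24978315/82 ≈ -3.0461e+5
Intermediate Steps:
G(E) = 1/(2 + 2*E) (G(E) = 1/((2 + E) + E) = 1/(2 + 2*E))
L(h, X) = 9*h²/(2*(1 + X)) (L(h, X) = 9*((h*h)*(1/(2*(1 + X)))) = 9*(h²*(1/(2*(1 + X)))) = 9*(h²/(2*(1 + X))) = 9*h²/(2*(1 + X)))
(N(373) + L(-145, 368)) - 305290 = (420 + (9/2)*(-145)²/(1 + 368)) - 305290 = (420 + (9/2)*21025/369) - 305290 = (420 + (9/2)*21025*(1/369)) - 305290 = (420 + 21025/82) - 305290 = 55465/82 - 305290 = -24978315/82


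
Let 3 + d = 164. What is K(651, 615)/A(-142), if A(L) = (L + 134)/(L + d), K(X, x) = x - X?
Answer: 171/2 ≈ 85.500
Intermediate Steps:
d = 161 (d = -3 + 164 = 161)
A(L) = (134 + L)/(161 + L) (A(L) = (L + 134)/(L + 161) = (134 + L)/(161 + L))
K(651, 615)/A(-142) = (615 - 1*651)/(((134 - 142)/(161 - 142))) = (615 - 651)/((-8/19)) = -36/((1/19)*(-8)) = -36/(-8/19) = -36*(-19/8) = 171/2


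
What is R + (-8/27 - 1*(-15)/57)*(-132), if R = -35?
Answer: -5237/171 ≈ -30.626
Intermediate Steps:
R + (-8/27 - 1*(-15)/57)*(-132) = -35 + (-8/27 - 1*(-15)/57)*(-132) = -35 + (-8*1/27 + 15*(1/57))*(-132) = -35 + (-8/27 + 5/19)*(-132) = -35 - 17/513*(-132) = -35 + 748/171 = -5237/171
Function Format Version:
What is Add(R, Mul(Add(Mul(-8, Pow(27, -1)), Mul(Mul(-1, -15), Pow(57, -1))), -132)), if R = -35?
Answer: Rational(-5237, 171) ≈ -30.626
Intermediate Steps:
Add(R, Mul(Add(Mul(-8, Pow(27, -1)), Mul(Mul(-1, -15), Pow(57, -1))), -132)) = Add(-35, Mul(Add(Mul(-8, Pow(27, -1)), Mul(Mul(-1, -15), Pow(57, -1))), -132)) = Add(-35, Mul(Add(Mul(-8, Rational(1, 27)), Mul(15, Rational(1, 57))), -132)) = Add(-35, Mul(Add(Rational(-8, 27), Rational(5, 19)), -132)) = Add(-35, Mul(Rational(-17, 513), -132)) = Add(-35, Rational(748, 171)) = Rational(-5237, 171)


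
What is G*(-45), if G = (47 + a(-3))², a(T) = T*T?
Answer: -141120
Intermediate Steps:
a(T) = T²
G = 3136 (G = (47 + (-3)²)² = (47 + 9)² = 56² = 3136)
G*(-45) = 3136*(-45) = -141120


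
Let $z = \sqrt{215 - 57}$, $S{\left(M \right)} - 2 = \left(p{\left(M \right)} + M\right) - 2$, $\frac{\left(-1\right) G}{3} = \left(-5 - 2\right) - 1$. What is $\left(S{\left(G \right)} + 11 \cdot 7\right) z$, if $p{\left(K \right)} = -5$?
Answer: $96 \sqrt{158} \approx 1206.7$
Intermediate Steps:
$G = 24$ ($G = - 3 \left(\left(-5 - 2\right) - 1\right) = - 3 \left(-7 - 1\right) = \left(-3\right) \left(-8\right) = 24$)
$S{\left(M \right)} = -5 + M$ ($S{\left(M \right)} = 2 + \left(\left(-5 + M\right) - 2\right) = 2 + \left(-7 + M\right) = -5 + M$)
$z = \sqrt{158} \approx 12.57$
$\left(S{\left(G \right)} + 11 \cdot 7\right) z = \left(\left(-5 + 24\right) + 11 \cdot 7\right) \sqrt{158} = \left(19 + 77\right) \sqrt{158} = 96 \sqrt{158}$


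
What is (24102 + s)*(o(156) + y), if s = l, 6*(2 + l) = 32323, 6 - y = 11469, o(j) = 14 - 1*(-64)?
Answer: -671422785/2 ≈ -3.3571e+8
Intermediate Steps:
o(j) = 78 (o(j) = 14 + 64 = 78)
y = -11463 (y = 6 - 1*11469 = 6 - 11469 = -11463)
l = 32311/6 (l = -2 + (1/6)*32323 = -2 + 32323/6 = 32311/6 ≈ 5385.2)
s = 32311/6 ≈ 5385.2
(24102 + s)*(o(156) + y) = (24102 + 32311/6)*(78 - 11463) = (176923/6)*(-11385) = -671422785/2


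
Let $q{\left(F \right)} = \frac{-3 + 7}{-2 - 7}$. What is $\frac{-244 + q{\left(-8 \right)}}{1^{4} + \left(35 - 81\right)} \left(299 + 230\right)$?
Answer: $\frac{232760}{81} \approx 2873.6$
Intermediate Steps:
$q{\left(F \right)} = - \frac{4}{9}$ ($q{\left(F \right)} = \frac{4}{-9} = 4 \left(- \frac{1}{9}\right) = - \frac{4}{9}$)
$\frac{-244 + q{\left(-8 \right)}}{1^{4} + \left(35 - 81\right)} \left(299 + 230\right) = \frac{-244 - \frac{4}{9}}{1^{4} + \left(35 - 81\right)} \left(299 + 230\right) = - \frac{2200}{9 \left(1 + \left(35 - 81\right)\right)} 529 = - \frac{2200}{9 \left(1 - 46\right)} 529 = - \frac{2200}{9 \left(-45\right)} 529 = \left(- \frac{2200}{9}\right) \left(- \frac{1}{45}\right) 529 = \frac{440}{81} \cdot 529 = \frac{232760}{81}$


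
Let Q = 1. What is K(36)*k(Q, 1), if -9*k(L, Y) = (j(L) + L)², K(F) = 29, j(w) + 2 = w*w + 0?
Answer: 0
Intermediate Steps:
j(w) = -2 + w² (j(w) = -2 + (w*w + 0) = -2 + (w² + 0) = -2 + w²)
k(L, Y) = -(-2 + L + L²)²/9 (k(L, Y) = -((-2 + L²) + L)²/9 = -(-2 + L + L²)²/9)
K(36)*k(Q, 1) = 29*(-(-2 + 1 + 1²)²/9) = 29*(-(-2 + 1 + 1)²/9) = 29*(-⅑*0²) = 29*(-⅑*0) = 29*0 = 0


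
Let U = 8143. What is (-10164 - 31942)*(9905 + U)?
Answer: -759929088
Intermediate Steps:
(-10164 - 31942)*(9905 + U) = (-10164 - 31942)*(9905 + 8143) = -42106*18048 = -759929088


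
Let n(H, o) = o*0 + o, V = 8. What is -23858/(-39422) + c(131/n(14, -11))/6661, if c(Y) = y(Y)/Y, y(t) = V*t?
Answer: 79616757/131294971 ≈ 0.60640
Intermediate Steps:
y(t) = 8*t
n(H, o) = o (n(H, o) = 0 + o = o)
c(Y) = 8 (c(Y) = (8*Y)/Y = 8)
-23858/(-39422) + c(131/n(14, -11))/6661 = -23858/(-39422) + 8/6661 = -23858*(-1/39422) + 8*(1/6661) = 11929/19711 + 8/6661 = 79616757/131294971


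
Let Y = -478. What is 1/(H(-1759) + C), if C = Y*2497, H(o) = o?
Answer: -1/1195325 ≈ -8.3659e-7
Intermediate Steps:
C = -1193566 (C = -478*2497 = -1193566)
1/(H(-1759) + C) = 1/(-1759 - 1193566) = 1/(-1195325) = -1/1195325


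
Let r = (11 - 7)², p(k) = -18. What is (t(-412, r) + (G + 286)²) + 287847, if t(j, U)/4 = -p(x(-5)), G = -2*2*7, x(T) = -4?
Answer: 354483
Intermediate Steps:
G = -28 (G = -4*7 = -28)
r = 16 (r = 4² = 16)
t(j, U) = 72 (t(j, U) = 4*(-1*(-18)) = 4*18 = 72)
(t(-412, r) + (G + 286)²) + 287847 = (72 + (-28 + 286)²) + 287847 = (72 + 258²) + 287847 = (72 + 66564) + 287847 = 66636 + 287847 = 354483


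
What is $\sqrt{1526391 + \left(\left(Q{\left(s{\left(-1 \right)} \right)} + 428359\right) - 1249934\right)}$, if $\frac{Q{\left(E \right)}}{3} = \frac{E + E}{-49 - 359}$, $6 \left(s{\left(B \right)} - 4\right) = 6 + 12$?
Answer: $\frac{\sqrt{814767177}}{34} \approx 839.53$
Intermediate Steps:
$s{\left(B \right)} = 7$ ($s{\left(B \right)} = 4 + \frac{6 + 12}{6} = 4 + \frac{1}{6} \cdot 18 = 4 + 3 = 7$)
$Q{\left(E \right)} = - \frac{E}{68}$ ($Q{\left(E \right)} = 3 \frac{E + E}{-49 - 359} = 3 \frac{2 E}{-408} = 3 \cdot 2 E \left(- \frac{1}{408}\right) = 3 \left(- \frac{E}{204}\right) = - \frac{E}{68}$)
$\sqrt{1526391 + \left(\left(Q{\left(s{\left(-1 \right)} \right)} + 428359\right) - 1249934\right)} = \sqrt{1526391 + \left(\left(\left(- \frac{1}{68}\right) 7 + 428359\right) - 1249934\right)} = \sqrt{1526391 + \left(\left(- \frac{7}{68} + 428359\right) - 1249934\right)} = \sqrt{1526391 + \left(\frac{29128405}{68} - 1249934\right)} = \sqrt{1526391 - \frac{55867107}{68}} = \sqrt{\frac{47927481}{68}} = \frac{\sqrt{814767177}}{34}$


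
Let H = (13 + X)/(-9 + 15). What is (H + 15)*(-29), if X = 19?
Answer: -1769/3 ≈ -589.67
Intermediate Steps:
H = 16/3 (H = (13 + 19)/(-9 + 15) = 32/6 = 32*(⅙) = 16/3 ≈ 5.3333)
(H + 15)*(-29) = (16/3 + 15)*(-29) = (61/3)*(-29) = -1769/3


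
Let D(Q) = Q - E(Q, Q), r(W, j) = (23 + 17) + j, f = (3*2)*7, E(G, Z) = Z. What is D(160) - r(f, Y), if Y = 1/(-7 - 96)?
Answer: -4119/103 ≈ -39.990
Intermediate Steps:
Y = -1/103 (Y = 1/(-103) = -1/103 ≈ -0.0097087)
f = 42 (f = 6*7 = 42)
r(W, j) = 40 + j
D(Q) = 0 (D(Q) = Q - Q = 0)
D(160) - r(f, Y) = 0 - (40 - 1/103) = 0 - 1*4119/103 = 0 - 4119/103 = -4119/103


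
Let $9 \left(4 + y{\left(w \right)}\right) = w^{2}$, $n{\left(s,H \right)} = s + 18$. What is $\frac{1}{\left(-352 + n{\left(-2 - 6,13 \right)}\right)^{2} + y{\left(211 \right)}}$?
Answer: $\frac{9}{1097161} \approx 8.203 \cdot 10^{-6}$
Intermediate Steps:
$n{\left(s,H \right)} = 18 + s$
$y{\left(w \right)} = -4 + \frac{w^{2}}{9}$
$\frac{1}{\left(-352 + n{\left(-2 - 6,13 \right)}\right)^{2} + y{\left(211 \right)}} = \frac{1}{\left(-352 + \left(18 - 8\right)\right)^{2} - \left(4 - \frac{211^{2}}{9}\right)} = \frac{1}{\left(-352 + \left(18 - 8\right)\right)^{2} + \left(-4 + \frac{1}{9} \cdot 44521\right)} = \frac{1}{\left(-352 + 10\right)^{2} + \left(-4 + \frac{44521}{9}\right)} = \frac{1}{\left(-342\right)^{2} + \frac{44485}{9}} = \frac{1}{116964 + \frac{44485}{9}} = \frac{1}{\frac{1097161}{9}} = \frac{9}{1097161}$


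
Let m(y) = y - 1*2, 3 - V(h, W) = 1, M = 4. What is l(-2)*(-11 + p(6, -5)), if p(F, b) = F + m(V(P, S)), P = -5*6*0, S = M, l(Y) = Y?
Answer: 10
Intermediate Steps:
S = 4
P = 0 (P = -30*0 = 0)
V(h, W) = 2 (V(h, W) = 3 - 1*1 = 3 - 1 = 2)
m(y) = -2 + y (m(y) = y - 2 = -2 + y)
p(F, b) = F (p(F, b) = F + (-2 + 2) = F + 0 = F)
l(-2)*(-11 + p(6, -5)) = -2*(-11 + 6) = -2*(-5) = 10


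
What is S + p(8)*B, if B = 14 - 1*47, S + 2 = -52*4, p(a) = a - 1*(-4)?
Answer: -606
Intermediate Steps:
p(a) = 4 + a (p(a) = a + 4 = 4 + a)
S = -210 (S = -2 - 52*4 = -2 - 208 = -210)
B = -33 (B = 14 - 47 = -33)
S + p(8)*B = -210 + (4 + 8)*(-33) = -210 + 12*(-33) = -210 - 396 = -606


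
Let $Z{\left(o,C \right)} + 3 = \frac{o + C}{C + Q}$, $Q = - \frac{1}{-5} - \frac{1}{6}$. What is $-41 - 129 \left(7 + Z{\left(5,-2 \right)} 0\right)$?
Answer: $-944$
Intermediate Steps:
$Q = \frac{1}{30}$ ($Q = \left(-1\right) \left(- \frac{1}{5}\right) - \frac{1}{6} = \frac{1}{5} - \frac{1}{6} = \frac{1}{30} \approx 0.033333$)
$Z{\left(o,C \right)} = -3 + \frac{C + o}{\frac{1}{30} + C}$ ($Z{\left(o,C \right)} = -3 + \frac{o + C}{C + \frac{1}{30}} = -3 + \frac{C + o}{\frac{1}{30} + C}$)
$-41 - 129 \left(7 + Z{\left(5,-2 \right)} 0\right) = -41 - 129 \left(7 + \frac{3 \left(-1 - -40 + 10 \cdot 5\right)}{1 + 30 \left(-2\right)} 0\right) = -41 - 129 \left(7 + \frac{3 \left(-1 + 40 + 50\right)}{1 - 60} \cdot 0\right) = -41 - 129 \left(7 + 3 \frac{1}{-59} \cdot 89 \cdot 0\right) = -41 - 129 \left(7 + 3 \left(- \frac{1}{59}\right) 89 \cdot 0\right) = -41 - 129 \left(7 - 0\right) = -41 - 129 \left(7 + 0\right) = -41 - 903 = -944$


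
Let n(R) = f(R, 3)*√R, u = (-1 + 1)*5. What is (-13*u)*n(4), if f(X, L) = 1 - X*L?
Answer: 0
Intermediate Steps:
u = 0 (u = 0*5 = 0)
f(X, L) = 1 - L*X
n(R) = √R*(1 - 3*R) (n(R) = (1 - 1*3*R)*√R = (1 - 3*R)*√R = √R*(1 - 3*R))
(-13*u)*n(4) = (-13*0)*(√4*(1 - 3*4)) = 0*(2*(1 - 12)) = 0*(2*(-11)) = 0*(-22) = 0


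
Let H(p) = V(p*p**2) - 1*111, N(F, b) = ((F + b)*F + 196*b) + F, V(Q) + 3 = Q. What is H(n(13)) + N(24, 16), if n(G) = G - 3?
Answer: 5006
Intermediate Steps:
V(Q) = -3 + Q
N(F, b) = F + 196*b + F*(F + b) (N(F, b) = (F*(F + b) + 196*b) + F = (196*b + F*(F + b)) + F = F + 196*b + F*(F + b))
n(G) = -3 + G
H(p) = -114 + p**3 (H(p) = (-3 + p*p**2) - 1*111 = (-3 + p**3) - 111 = -114 + p**3)
H(n(13)) + N(24, 16) = (-114 + (-3 + 13)**3) + (24 + 24**2 + 196*16 + 24*16) = (-114 + 10**3) + (24 + 576 + 3136 + 384) = (-114 + 1000) + 4120 = 886 + 4120 = 5006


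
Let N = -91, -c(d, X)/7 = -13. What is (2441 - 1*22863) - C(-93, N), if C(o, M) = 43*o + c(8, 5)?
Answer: -16514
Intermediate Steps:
c(d, X) = 91 (c(d, X) = -7*(-13) = 91)
C(o, M) = 91 + 43*o (C(o, M) = 43*o + 91 = 91 + 43*o)
(2441 - 1*22863) - C(-93, N) = (2441 - 1*22863) - (91 + 43*(-93)) = (2441 - 22863) - (91 - 3999) = -20422 - 1*(-3908) = -20422 + 3908 = -16514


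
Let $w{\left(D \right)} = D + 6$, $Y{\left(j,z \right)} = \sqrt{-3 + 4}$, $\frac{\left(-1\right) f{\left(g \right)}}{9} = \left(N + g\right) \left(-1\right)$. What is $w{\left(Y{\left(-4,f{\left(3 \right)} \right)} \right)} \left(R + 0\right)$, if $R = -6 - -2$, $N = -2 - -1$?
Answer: $-28$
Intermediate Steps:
$N = -1$ ($N = -2 + 1 = -1$)
$f{\left(g \right)} = -9 + 9 g$ ($f{\left(g \right)} = - 9 \left(-1 + g\right) \left(-1\right) = - 9 \left(1 - g\right) = -9 + 9 g$)
$Y{\left(j,z \right)} = 1$ ($Y{\left(j,z \right)} = \sqrt{1} = 1$)
$w{\left(D \right)} = 6 + D$
$R = -4$ ($R = -6 + 2 = -4$)
$w{\left(Y{\left(-4,f{\left(3 \right)} \right)} \right)} \left(R + 0\right) = \left(6 + 1\right) \left(-4 + 0\right) = 7 \left(-4\right) = -28$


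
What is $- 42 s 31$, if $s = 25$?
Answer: $-32550$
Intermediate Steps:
$- 42 s 31 = \left(-42\right) 25 \cdot 31 = \left(-1050\right) 31 = -32550$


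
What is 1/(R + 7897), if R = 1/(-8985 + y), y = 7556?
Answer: 1429/11284812 ≈ 0.00012663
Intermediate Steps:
R = -1/1429 (R = 1/(-8985 + 7556) = 1/(-1429) = -1/1429 ≈ -0.00069979)
1/(R + 7897) = 1/(-1/1429 + 7897) = 1/(11284812/1429) = 1429/11284812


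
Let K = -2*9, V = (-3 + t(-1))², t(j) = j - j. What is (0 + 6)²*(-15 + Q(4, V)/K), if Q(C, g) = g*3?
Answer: -594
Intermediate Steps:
t(j) = 0
V = 9 (V = (-3 + 0)² = (-3)² = 9)
Q(C, g) = 3*g
K = -18
(0 + 6)²*(-15 + Q(4, V)/K) = (0 + 6)²*(-15 + (3*9)/(-18)) = 6²*(-15 + 27*(-1/18)) = 36*(-15 - 3/2) = 36*(-33/2) = -594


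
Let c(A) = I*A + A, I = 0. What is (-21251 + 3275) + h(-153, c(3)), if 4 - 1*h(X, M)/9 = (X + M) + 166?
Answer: -18084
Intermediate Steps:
c(A) = A (c(A) = 0*A + A = 0 + A = A)
h(X, M) = -1458 - 9*M - 9*X (h(X, M) = 36 - 9*((X + M) + 166) = 36 - 9*((M + X) + 166) = 36 - 9*(166 + M + X) = 36 + (-1494 - 9*M - 9*X) = -1458 - 9*M - 9*X)
(-21251 + 3275) + h(-153, c(3)) = (-21251 + 3275) + (-1458 - 9*3 - 9*(-153)) = -17976 + (-1458 - 27 + 1377) = -17976 - 108 = -18084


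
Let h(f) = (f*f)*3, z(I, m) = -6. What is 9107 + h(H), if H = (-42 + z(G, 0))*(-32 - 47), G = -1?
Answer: 43146899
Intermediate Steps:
H = 3792 (H = (-42 - 6)*(-32 - 47) = -48*(-79) = 3792)
h(f) = 3*f² (h(f) = f²*3 = 3*f²)
9107 + h(H) = 9107 + 3*3792² = 9107 + 3*14379264 = 9107 + 43137792 = 43146899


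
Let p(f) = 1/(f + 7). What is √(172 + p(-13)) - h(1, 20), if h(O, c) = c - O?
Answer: -19 + √6186/6 ≈ -5.8915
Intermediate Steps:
p(f) = 1/(7 + f)
√(172 + p(-13)) - h(1, 20) = √(172 + 1/(7 - 13)) - (20 - 1*1) = √(172 + 1/(-6)) - (20 - 1) = √(172 - ⅙) - 1*19 = √(1031/6) - 19 = √6186/6 - 19 = -19 + √6186/6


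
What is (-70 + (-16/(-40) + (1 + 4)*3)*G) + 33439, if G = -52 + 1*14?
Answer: 163919/5 ≈ 32784.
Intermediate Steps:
G = -38 (G = -52 + 14 = -38)
(-70 + (-16/(-40) + (1 + 4)*3)*G) + 33439 = (-70 + (-16/(-40) + (1 + 4)*3)*(-38)) + 33439 = (-70 + (-16*(-1/40) + 5*3)*(-38)) + 33439 = (-70 + (2/5 + 15)*(-38)) + 33439 = (-70 + (77/5)*(-38)) + 33439 = (-70 - 2926/5) + 33439 = -3276/5 + 33439 = 163919/5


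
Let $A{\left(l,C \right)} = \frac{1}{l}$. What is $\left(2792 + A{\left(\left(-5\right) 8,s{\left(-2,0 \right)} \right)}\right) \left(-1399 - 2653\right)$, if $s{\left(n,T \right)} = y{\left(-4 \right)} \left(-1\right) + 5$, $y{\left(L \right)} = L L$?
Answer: $- \frac{113130827}{10} \approx -1.1313 \cdot 10^{7}$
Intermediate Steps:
$y{\left(L \right)} = L^{2}$
$s{\left(n,T \right)} = -11$ ($s{\left(n,T \right)} = \left(-4\right)^{2} \left(-1\right) + 5 = 16 \left(-1\right) + 5 = -16 + 5 = -11$)
$\left(2792 + A{\left(\left(-5\right) 8,s{\left(-2,0 \right)} \right)}\right) \left(-1399 - 2653\right) = \left(2792 + \frac{1}{\left(-5\right) 8}\right) \left(-1399 - 2653\right) = \left(2792 + \frac{1}{-40}\right) \left(-4052\right) = \left(2792 - \frac{1}{40}\right) \left(-4052\right) = \frac{111679}{40} \left(-4052\right) = - \frac{113130827}{10}$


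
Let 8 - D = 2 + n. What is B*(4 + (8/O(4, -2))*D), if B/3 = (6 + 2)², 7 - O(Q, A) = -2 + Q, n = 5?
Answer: 5376/5 ≈ 1075.2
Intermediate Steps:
O(Q, A) = 9 - Q (O(Q, A) = 7 - (-2 + Q) = 7 + (2 - Q) = 9 - Q)
D = 1 (D = 8 - (2 + 5) = 8 - 1*7 = 8 - 7 = 1)
B = 192 (B = 3*(6 + 2)² = 3*8² = 3*64 = 192)
B*(4 + (8/O(4, -2))*D) = 192*(4 + (8/(9 - 1*4))*1) = 192*(4 + (8/(9 - 4))*1) = 192*(4 + (8/5)*1) = 192*(4 + 8/5) = 192*(28/5) = 5376/5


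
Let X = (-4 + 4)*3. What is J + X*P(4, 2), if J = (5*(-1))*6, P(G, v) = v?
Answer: -30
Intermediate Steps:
J = -30 (J = -5*6 = -30)
X = 0 (X = 0*3 = 0)
J + X*P(4, 2) = -30 + 0*2 = -30 + 0 = -30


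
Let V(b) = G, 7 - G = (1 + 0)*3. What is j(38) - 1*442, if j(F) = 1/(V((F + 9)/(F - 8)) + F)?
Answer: -18563/42 ≈ -441.98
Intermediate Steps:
G = 4 (G = 7 - (1 + 0)*3 = 7 - 3 = 4)
V(b) = 4
j(F) = 1/(4 + F)
j(38) - 1*442 = 1/(4 + 38) - 1*442 = 1/42 - 442 = -18563/42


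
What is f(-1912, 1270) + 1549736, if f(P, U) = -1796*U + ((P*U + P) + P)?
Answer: -3163248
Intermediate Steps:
f(P, U) = -1796*U + 2*P + P*U (f(P, U) = -1796*U + ((P + P*U) + P) = -1796*U + (2*P + P*U) = -1796*U + 2*P + P*U)
f(-1912, 1270) + 1549736 = (-1796*1270 + 2*(-1912) - 1912*1270) + 1549736 = (-2280920 - 3824 - 2428240) + 1549736 = -4712984 + 1549736 = -3163248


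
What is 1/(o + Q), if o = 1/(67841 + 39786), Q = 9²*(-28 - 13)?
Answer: -107627/357429266 ≈ -0.00030111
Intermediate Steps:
Q = -3321 (Q = 81*(-41) = -3321)
o = 1/107627 ≈ 9.2914e-6
1/(o + Q) = 1/(1/107627 - 3321) = 1/(-357429266/107627) = -107627/357429266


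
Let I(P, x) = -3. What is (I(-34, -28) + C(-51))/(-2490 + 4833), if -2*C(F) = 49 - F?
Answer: -53/2343 ≈ -0.022621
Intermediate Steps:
C(F) = -49/2 + F/2 (C(F) = -(49 - F)/2 = -49/2 + F/2)
(I(-34, -28) + C(-51))/(-2490 + 4833) = (-3 + (-49/2 + (1/2)*(-51)))/(-2490 + 4833) = (-3 + (-49/2 - 51/2))/2343 = (-3 - 50)*(1/2343) = -53*1/2343 = -53/2343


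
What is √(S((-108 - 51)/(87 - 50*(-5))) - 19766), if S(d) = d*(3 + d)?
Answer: I*√2244940322/337 ≈ 140.6*I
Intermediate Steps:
√(S((-108 - 51)/(87 - 50*(-5))) - 19766) = √(((-108 - 51)/(87 - 50*(-5)))*(3 + (-108 - 51)/(87 - 50*(-5))) - 19766) = √((-159/(87 + 250))*(3 - 159/(87 + 250)) - 19766) = √((-159/337)*(3 - 159/337) - 19766) = √((-159*1/337)*(3 - 159*1/337) - 19766) = √(-159*(3 - 159/337)/337 - 19766) = √(-159/337*852/337 - 19766) = √(-135468/113569 - 19766) = √(-2244940322/113569) = I*√2244940322/337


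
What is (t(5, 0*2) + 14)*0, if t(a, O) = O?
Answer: 0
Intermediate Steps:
(t(5, 0*2) + 14)*0 = (0*2 + 14)*0 = (0 + 14)*0 = 14*0 = 0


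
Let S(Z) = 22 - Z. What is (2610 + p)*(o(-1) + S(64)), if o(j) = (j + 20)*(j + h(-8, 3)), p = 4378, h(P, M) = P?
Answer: -1488444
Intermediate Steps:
o(j) = (-8 + j)*(20 + j) (o(j) = (j + 20)*(j - 8) = (20 + j)*(-8 + j) = (-8 + j)*(20 + j))
(2610 + p)*(o(-1) + S(64)) = (2610 + 4378)*((-160 + (-1)² + 12*(-1)) + (22 - 1*64)) = 6988*((-160 + 1 - 12) + (22 - 64)) = 6988*(-171 - 42) = 6988*(-213) = -1488444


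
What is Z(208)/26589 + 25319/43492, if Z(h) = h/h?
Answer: 673250383/1156408788 ≈ 0.58219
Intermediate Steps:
Z(h) = 1
Z(208)/26589 + 25319/43492 = 1/26589 + 25319/43492 = 673250383/1156408788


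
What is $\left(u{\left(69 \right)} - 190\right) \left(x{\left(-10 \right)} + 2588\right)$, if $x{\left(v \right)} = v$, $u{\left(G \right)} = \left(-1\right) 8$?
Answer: $-510444$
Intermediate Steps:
$u{\left(G \right)} = -8$
$\left(u{\left(69 \right)} - 190\right) \left(x{\left(-10 \right)} + 2588\right) = \left(-8 - 190\right) \left(-10 + 2588\right) = \left(-198\right) 2578 = -510444$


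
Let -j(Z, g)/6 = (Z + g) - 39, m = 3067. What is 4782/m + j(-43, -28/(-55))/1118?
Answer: 188261472/94294915 ≈ 1.9965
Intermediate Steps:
j(Z, g) = 234 - 6*Z - 6*g (j(Z, g) = -6*((Z + g) - 39) = -6*(-39 + Z + g) = 234 - 6*Z - 6*g)
4782/m + j(-43, -28/(-55))/1118 = 4782/3067 + (234 - 6*(-43) - (-168)/(-55))/1118 = 4782*(1/3067) + (234 + 258 - (-168)*(-1)/55)*(1/1118) = 4782/3067 + (234 + 258 - 6*28/55)*(1/1118) = 4782/3067 + (234 + 258 - 168/55)*(1/1118) = 4782/3067 + (26892/55)*(1/1118) = 4782/3067 + 13446/30745 = 188261472/94294915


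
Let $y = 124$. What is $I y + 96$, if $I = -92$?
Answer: $-11312$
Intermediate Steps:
$I y + 96 = \left(-92\right) 124 + 96 = -11408 + 96 = -11312$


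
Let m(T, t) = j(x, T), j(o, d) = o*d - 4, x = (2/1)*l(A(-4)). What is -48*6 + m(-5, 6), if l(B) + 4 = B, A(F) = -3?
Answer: -222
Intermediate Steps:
l(B) = -4 + B
x = -14 (x = (2/1)*(-4 - 3) = (2*1)*(-7) = 2*(-7) = -14)
j(o, d) = -4 + d*o (j(o, d) = d*o - 4 = -4 + d*o)
m(T, t) = -4 - 14*T (m(T, t) = -4 + T*(-14) = -4 - 14*T)
-48*6 + m(-5, 6) = -48*6 + (-4 - 14*(-5)) = -12*24 + (-4 + 70) = -288 + 66 = -222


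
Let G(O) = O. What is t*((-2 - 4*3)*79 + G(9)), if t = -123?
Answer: 134931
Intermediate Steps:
t*((-2 - 4*3)*79 + G(9)) = -123*((-2 - 4*3)*79 + 9) = -123*((-2 - 12)*79 + 9) = -123*(-14*79 + 9) = -123*(-1106 + 9) = -123*(-1097) = 134931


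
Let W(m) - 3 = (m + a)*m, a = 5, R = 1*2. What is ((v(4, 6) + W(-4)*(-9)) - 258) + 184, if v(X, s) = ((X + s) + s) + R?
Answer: -47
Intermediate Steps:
R = 2
v(X, s) = 2 + X + 2*s (v(X, s) = ((X + s) + s) + 2 = (X + 2*s) + 2 = 2 + X + 2*s)
W(m) = 3 + m*(5 + m) (W(m) = 3 + (m + 5)*m = 3 + (5 + m)*m = 3 + m*(5 + m))
((v(4, 6) + W(-4)*(-9)) - 258) + 184 = (((2 + 4 + 2*6) + (3 + (-4)² + 5*(-4))*(-9)) - 258) + 184 = (((2 + 4 + 12) + (3 + 16 - 20)*(-9)) - 258) + 184 = ((18 - 1*(-9)) - 258) + 184 = ((18 + 9) - 258) + 184 = (27 - 258) + 184 = -231 + 184 = -47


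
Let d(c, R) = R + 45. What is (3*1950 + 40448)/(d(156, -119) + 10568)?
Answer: 23149/5247 ≈ 4.4119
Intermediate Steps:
d(c, R) = 45 + R
(3*1950 + 40448)/(d(156, -119) + 10568) = (3*1950 + 40448)/((45 - 119) + 10568) = (5850 + 40448)/(-74 + 10568) = 46298/10494 = 46298*(1/10494) = 23149/5247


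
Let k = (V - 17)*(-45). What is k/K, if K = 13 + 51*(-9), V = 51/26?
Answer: -17595/11596 ≈ -1.5173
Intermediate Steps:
V = 51/26 (V = 51*(1/26) = 51/26 ≈ 1.9615)
k = 17595/26 (k = (51/26 - 17)*(-45) = -391/26*(-45) = 17595/26 ≈ 676.73)
K = -446 (K = 13 - 459 = -446)
k/K = (17595/26)/(-446) = (17595/26)*(-1/446) = -17595/11596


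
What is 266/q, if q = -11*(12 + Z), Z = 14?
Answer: -133/143 ≈ -0.93007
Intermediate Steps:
q = -286 (q = -11*(12 + 14) = -11*26 = -286)
266/q = 266/(-286) = 266*(-1/286) = -133/143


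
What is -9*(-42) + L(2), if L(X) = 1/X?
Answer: 757/2 ≈ 378.50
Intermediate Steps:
-9*(-42) + L(2) = -9*(-42) + 1/2 = 378 + 1/2 = 757/2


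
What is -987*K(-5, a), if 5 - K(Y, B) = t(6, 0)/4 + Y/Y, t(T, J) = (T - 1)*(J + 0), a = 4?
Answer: -3948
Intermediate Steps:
t(T, J) = J*(-1 + T) (t(T, J) = (-1 + T)*J = J*(-1 + T))
K(Y, B) = 4 (K(Y, B) = 5 - ((0*(-1 + 6))/4 + Y/Y) = 5 - ((0*5)*(¼) + 1) = 5 - (0*(¼) + 1) = 5 - (0 + 1) = 5 - 1*1 = 5 - 1 = 4)
-987*K(-5, a) = -987*4 = -3948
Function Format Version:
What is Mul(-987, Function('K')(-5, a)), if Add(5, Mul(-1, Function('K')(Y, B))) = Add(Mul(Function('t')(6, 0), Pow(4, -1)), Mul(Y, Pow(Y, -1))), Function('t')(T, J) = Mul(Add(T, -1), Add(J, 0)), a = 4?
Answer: -3948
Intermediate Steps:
Function('t')(T, J) = Mul(J, Add(-1, T)) (Function('t')(T, J) = Mul(Add(-1, T), J) = Mul(J, Add(-1, T)))
Function('K')(Y, B) = 4 (Function('K')(Y, B) = Add(5, Mul(-1, Add(Mul(Mul(0, Add(-1, 6)), Pow(4, -1)), Mul(Y, Pow(Y, -1))))) = Add(5, Mul(-1, Add(Mul(Mul(0, 5), Rational(1, 4)), 1))) = Add(5, Mul(-1, Add(Mul(0, Rational(1, 4)), 1))) = Add(5, Mul(-1, Add(0, 1))) = Add(5, Mul(-1, 1)) = Add(5, -1) = 4)
Mul(-987, Function('K')(-5, a)) = Mul(-987, 4) = -3948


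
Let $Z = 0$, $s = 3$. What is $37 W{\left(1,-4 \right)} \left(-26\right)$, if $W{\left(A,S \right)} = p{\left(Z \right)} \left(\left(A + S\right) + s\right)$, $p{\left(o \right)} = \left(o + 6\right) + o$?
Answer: $0$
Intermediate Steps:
$p{\left(o \right)} = 6 + 2 o$ ($p{\left(o \right)} = \left(6 + o\right) + o = 6 + 2 o$)
$W{\left(A,S \right)} = 18 + 6 A + 6 S$ ($W{\left(A,S \right)} = \left(6 + 2 \cdot 0\right) \left(\left(A + S\right) + 3\right) = \left(6 + 0\right) \left(3 + A + S\right) = 6 \left(3 + A + S\right) = 18 + 6 A + 6 S$)
$37 W{\left(1,-4 \right)} \left(-26\right) = 37 \left(18 + 6 \cdot 1 + 6 \left(-4\right)\right) \left(-26\right) = 37 \left(18 + 6 - 24\right) \left(-26\right) = 37 \cdot 0 \left(-26\right) = 0 \left(-26\right) = 0$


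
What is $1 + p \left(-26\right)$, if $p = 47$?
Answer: $-1221$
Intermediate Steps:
$1 + p \left(-26\right) = 1 + 47 \left(-26\right) = 1 - 1222 = -1221$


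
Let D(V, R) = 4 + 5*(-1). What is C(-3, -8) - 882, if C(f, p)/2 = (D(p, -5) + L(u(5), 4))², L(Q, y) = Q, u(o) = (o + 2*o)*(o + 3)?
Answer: 27440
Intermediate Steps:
D(V, R) = -1 (D(V, R) = 4 - 5 = -1)
u(o) = 3*o*(3 + o) (u(o) = (3*o)*(3 + o) = 3*o*(3 + o))
C(f, p) = 28322 (C(f, p) = 2*(-1 + 3*5*(3 + 5))² = 2*(-1 + 3*5*8)² = 2*(-1 + 120)² = 2*119² = 2*14161 = 28322)
C(-3, -8) - 882 = 28322 - 882 = 27440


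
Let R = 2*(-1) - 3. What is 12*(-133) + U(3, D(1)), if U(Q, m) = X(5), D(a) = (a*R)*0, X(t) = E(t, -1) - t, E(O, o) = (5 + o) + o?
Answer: -1598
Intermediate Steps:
R = -5 (R = -2 - 3 = -5)
E(O, o) = 5 + 2*o
X(t) = 3 - t (X(t) = (5 + 2*(-1)) - t = (5 - 2) - t = 3 - t)
D(a) = 0 (D(a) = (a*(-5))*0 = -5*a*0 = 0)
U(Q, m) = -2 (U(Q, m) = 3 - 1*5 = 3 - 5 = -2)
12*(-133) + U(3, D(1)) = 12*(-133) - 2 = -1596 - 2 = -1598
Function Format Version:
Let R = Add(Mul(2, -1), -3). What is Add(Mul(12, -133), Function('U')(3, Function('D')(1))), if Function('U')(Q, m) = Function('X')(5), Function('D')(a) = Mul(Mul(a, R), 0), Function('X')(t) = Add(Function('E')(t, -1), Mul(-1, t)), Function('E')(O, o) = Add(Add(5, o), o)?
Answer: -1598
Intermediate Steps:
R = -5 (R = Add(-2, -3) = -5)
Function('E')(O, o) = Add(5, Mul(2, o))
Function('X')(t) = Add(3, Mul(-1, t)) (Function('X')(t) = Add(Add(5, Mul(2, -1)), Mul(-1, t)) = Add(Add(5, -2), Mul(-1, t)) = Add(3, Mul(-1, t)))
Function('D')(a) = 0 (Function('D')(a) = Mul(Mul(a, -5), 0) = Mul(Mul(-5, a), 0) = 0)
Function('U')(Q, m) = -2 (Function('U')(Q, m) = Add(3, Mul(-1, 5)) = Add(3, -5) = -2)
Add(Mul(12, -133), Function('U')(3, Function('D')(1))) = Add(Mul(12, -133), -2) = Add(-1596, -2) = -1598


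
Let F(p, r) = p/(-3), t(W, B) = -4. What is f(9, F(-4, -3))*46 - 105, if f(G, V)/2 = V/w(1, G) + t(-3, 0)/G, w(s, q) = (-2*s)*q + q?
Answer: -4307/27 ≈ -159.52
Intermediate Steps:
w(s, q) = q - 2*q*s (w(s, q) = -2*q*s + q = q - 2*q*s)
F(p, r) = -p/3 (F(p, r) = p*(-⅓) = -p/3)
f(G, V) = -8/G - 2*V/G (f(G, V) = 2*(V/((G*(1 - 2*1))) - 4/G) = 2*(V/((G*(1 - 2))) - 4/G) = 2*(V/((G*(-1))) - 4/G) = 2*(V/((-G)) - 4/G) = 2*(V*(-1/G) - 4/G) = 2*(-V/G - 4/G) = 2*(-4/G - V/G) = -8/G - 2*V/G)
f(9, F(-4, -3))*46 - 105 = (2*(-4 - (-1)*(-4)/3)/9)*46 - 105 = (2*(⅑)*(-4 - 1*4/3))*46 - 105 = (2*(⅑)*(-4 - 4/3))*46 - 105 = (2*(⅑)*(-16/3))*46 - 105 = -32/27*46 - 105 = -1472/27 - 105 = -4307/27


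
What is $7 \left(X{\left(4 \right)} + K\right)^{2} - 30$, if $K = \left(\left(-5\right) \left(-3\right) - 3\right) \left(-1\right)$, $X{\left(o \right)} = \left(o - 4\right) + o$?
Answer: $418$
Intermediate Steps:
$X{\left(o \right)} = -4 + 2 o$ ($X{\left(o \right)} = \left(-4 + o\right) + o = -4 + 2 o$)
$K = -12$ ($K = \left(15 - 3\right) \left(-1\right) = 12 \left(-1\right) = -12$)
$7 \left(X{\left(4 \right)} + K\right)^{2} - 30 = 7 \left(\left(-4 + 2 \cdot 4\right) - 12\right)^{2} - 30 = 7 \left(\left(-4 + 8\right) - 12\right)^{2} - 30 = 7 \left(4 - 12\right)^{2} - 30 = 7 \left(-8\right)^{2} - 30 = 7 \cdot 64 - 30 = 448 - 30 = 418$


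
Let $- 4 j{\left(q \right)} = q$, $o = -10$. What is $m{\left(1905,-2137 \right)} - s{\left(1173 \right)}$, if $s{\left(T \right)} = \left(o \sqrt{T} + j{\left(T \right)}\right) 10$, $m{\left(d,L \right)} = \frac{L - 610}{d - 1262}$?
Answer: $\frac{3765701}{1286} + 100 \sqrt{1173} \approx 6353.1$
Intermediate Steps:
$m{\left(d,L \right)} = \frac{-610 + L}{-1262 + d}$
$j{\left(q \right)} = - \frac{q}{4}$
$s{\left(T \right)} = - 100 \sqrt{T} - \frac{5 T}{2}$ ($s{\left(T \right)} = \left(- 10 \sqrt{T} - \frac{T}{4}\right) 10 = - 100 \sqrt{T} - \frac{5 T}{2}$)
$m{\left(1905,-2137 \right)} - s{\left(1173 \right)} = \frac{-610 - 2137}{-1262 + 1905} - \left(- 100 \sqrt{1173} - \frac{5865}{2}\right) = \frac{1}{643} \left(-2747\right) - \left(- 100 \sqrt{1173} - \frac{5865}{2}\right) = \frac{1}{643} \left(-2747\right) - \left(- \frac{5865}{2} - 100 \sqrt{1173}\right) = - \frac{2747}{643} + \left(\frac{5865}{2} + 100 \sqrt{1173}\right) = \frac{3765701}{1286} + 100 \sqrt{1173}$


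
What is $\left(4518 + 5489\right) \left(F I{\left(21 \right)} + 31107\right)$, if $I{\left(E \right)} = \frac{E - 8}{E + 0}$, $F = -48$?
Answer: $\frac{2176932787}{7} \approx 3.1099 \cdot 10^{8}$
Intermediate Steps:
$I{\left(E \right)} = \frac{-8 + E}{E}$
$\left(4518 + 5489\right) \left(F I{\left(21 \right)} + 31107\right) = \left(4518 + 5489\right) \left(- 48 \frac{-8 + 21}{21} + 31107\right) = 10007 \left(- 48 \cdot \frac{1}{21} \cdot 13 + 31107\right) = 10007 \left(\left(-48\right) \frac{13}{21} + 31107\right) = 10007 \left(- \frac{208}{7} + 31107\right) = 10007 \cdot \frac{217541}{7} = \frac{2176932787}{7}$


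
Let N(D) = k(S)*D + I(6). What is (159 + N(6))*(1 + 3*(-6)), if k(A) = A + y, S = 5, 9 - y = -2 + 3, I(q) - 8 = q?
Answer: -4267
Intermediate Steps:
I(q) = 8 + q
y = 8 (y = 9 - (-2 + 3) = 9 - 1*1 = 9 - 1 = 8)
k(A) = 8 + A (k(A) = A + 8 = 8 + A)
N(D) = 14 + 13*D (N(D) = (8 + 5)*D + (8 + 6) = 13*D + 14 = 14 + 13*D)
(159 + N(6))*(1 + 3*(-6)) = (159 + (14 + 13*6))*(1 + 3*(-6)) = (159 + (14 + 78))*(1 - 18) = (159 + 92)*(-17) = 251*(-17) = -4267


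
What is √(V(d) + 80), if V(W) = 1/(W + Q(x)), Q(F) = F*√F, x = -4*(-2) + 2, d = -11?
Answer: √(80 - 1/(11 - 10*√10)) ≈ 8.9470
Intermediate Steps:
x = 10 (x = 8 + 2 = 10)
Q(F) = F^(3/2)
V(W) = 1/(W + 10*√10) (V(W) = 1/(W + 10^(3/2)) = 1/(W + 10*√10))
√(V(d) + 80) = √(1/(-11 + 10*√10) + 80) = √(80 + 1/(-11 + 10*√10))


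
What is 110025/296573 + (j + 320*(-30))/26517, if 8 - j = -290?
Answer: 158810879/7864226241 ≈ 0.020194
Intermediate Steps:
j = 298 (j = 8 - 1*(-290) = 8 + 290 = 298)
110025/296573 + (j + 320*(-30))/26517 = 110025/296573 + (298 + 320*(-30))/26517 = 110025*(1/296573) + (298 - 9600)*(1/26517) = 110025/296573 - 9302*1/26517 = 110025/296573 - 9302/26517 = 158810879/7864226241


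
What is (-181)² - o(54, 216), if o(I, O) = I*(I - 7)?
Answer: 30223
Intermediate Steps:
o(I, O) = I*(-7 + I)
(-181)² - o(54, 216) = (-181)² - 54*(-7 + 54) = 32761 - 54*47 = 32761 - 1*2538 = 32761 - 2538 = 30223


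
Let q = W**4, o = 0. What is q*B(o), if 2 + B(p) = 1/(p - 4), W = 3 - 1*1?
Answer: -36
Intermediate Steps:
W = 2 (W = 3 - 1 = 2)
B(p) = -2 + 1/(-4 + p) (B(p) = -2 + 1/(p - 4) = -2 + 1/(-4 + p))
q = 16 (q = 2**4 = 16)
q*B(o) = 16*((9 - 2*0)/(-4 + 0)) = 16*((9 + 0)/(-4)) = 16*(-1/4*9) = 16*(-9/4) = -36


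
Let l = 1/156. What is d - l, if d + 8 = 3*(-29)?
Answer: -14821/156 ≈ -95.006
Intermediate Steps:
l = 1/156 ≈ 0.0064103
d = -95 (d = -8 + 3*(-29) = -8 - 87 = -95)
d - l = -95 - 1*1/156 = -95 - 1/156 = -14821/156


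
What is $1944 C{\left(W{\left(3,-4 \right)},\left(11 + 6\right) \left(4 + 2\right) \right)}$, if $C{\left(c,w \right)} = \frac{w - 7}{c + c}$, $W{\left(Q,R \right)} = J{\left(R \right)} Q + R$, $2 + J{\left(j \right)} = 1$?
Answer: $- \frac{92340}{7} \approx -13191.0$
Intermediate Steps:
$J{\left(j \right)} = -1$ ($J{\left(j \right)} = -2 + 1 = -1$)
$W{\left(Q,R \right)} = R - Q$ ($W{\left(Q,R \right)} = - Q + R = R - Q$)
$C{\left(c,w \right)} = \frac{-7 + w}{2 c}$
$1944 C{\left(W{\left(3,-4 \right)},\left(11 + 6\right) \left(4 + 2\right) \right)} = 1944 \frac{-7 + \left(11 + 6\right) \left(4 + 2\right)}{2 \left(-4 - 3\right)} = 1944 \frac{-7 + 17 \cdot 6}{2 \left(-4 - 3\right)} = 1944 \frac{-7 + 102}{2 \left(-7\right)} = 1944 \cdot \frac{1}{2} \left(- \frac{1}{7}\right) 95 = 1944 \left(- \frac{95}{14}\right) = - \frac{92340}{7}$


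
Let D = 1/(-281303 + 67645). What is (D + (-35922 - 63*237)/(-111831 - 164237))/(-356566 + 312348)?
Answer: -5432437103/1304080279273096 ≈ -4.1657e-6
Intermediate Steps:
D = -1/213658 (D = 1/(-213658) = -1/213658 ≈ -4.6804e-6)
(D + (-35922 - 63*237)/(-111831 - 164237))/(-356566 + 312348) = (-1/213658 + (-35922 - 63*237)/(-111831 - 164237))/(-356566 + 312348) = (-1/213658 + (-35922 - 14931)/(-276068))/(-44218) = (-1/213658 - 50853*(-1/276068))*(-1/44218) = (-1/213658 + 50853/276068)*(-1/44218) = (5432437103/29492068372)*(-1/44218) = -5432437103/1304080279273096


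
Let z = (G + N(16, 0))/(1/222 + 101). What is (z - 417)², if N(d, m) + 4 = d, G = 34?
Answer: 87238943752041/502790929 ≈ 1.7351e+5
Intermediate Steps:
N(d, m) = -4 + d
z = 10212/22423 (z = (34 + (-4 + 16))/(1/222 + 101) = (34 + 12)/(1/222 + 101) = 46/(22423/222) = 46*(222/22423) = 10212/22423 ≈ 0.45543)
(z - 417)² = (10212/22423 - 417)² = (-9340179/22423)² = 87238943752041/502790929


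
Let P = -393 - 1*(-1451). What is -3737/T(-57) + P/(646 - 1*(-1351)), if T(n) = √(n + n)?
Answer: 1058/1997 + 3737*I*√114/114 ≈ 0.52979 + 350.0*I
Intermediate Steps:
P = 1058 (P = -393 + 1451 = 1058)
T(n) = √2*√n (T(n) = √(2*n) = √2*√n)
-3737/T(-57) + P/(646 - 1*(-1351)) = -3737*(-I*√114/114) + 1058/(646 - 1*(-1351)) = -3737*(-I*√114/114) + 1058/(646 + 1351) = -3737*(-I*√114/114) + 1058/1997 = -(-3737)*I*√114/114 + 1058*(1/1997) = 3737*I*√114/114 + 1058/1997 = 1058/1997 + 3737*I*√114/114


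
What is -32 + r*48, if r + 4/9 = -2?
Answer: -448/3 ≈ -149.33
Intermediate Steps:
r = -22/9 (r = -4/9 - 2 = -22/9 ≈ -2.4444)
-32 + r*48 = -32 - 22/9*48 = -32 - 352/3 = -448/3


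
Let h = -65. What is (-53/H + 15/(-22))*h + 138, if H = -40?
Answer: 8465/88 ≈ 96.193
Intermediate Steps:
(-53/H + 15/(-22))*h + 138 = (-53/(-40) + 15/(-22))*(-65) + 138 = (-53*(-1/40) + 15*(-1/22))*(-65) + 138 = (53/40 - 15/22)*(-65) + 138 = (283/440)*(-65) + 138 = -3679/88 + 138 = 8465/88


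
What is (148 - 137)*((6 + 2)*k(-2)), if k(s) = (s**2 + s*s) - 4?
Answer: 352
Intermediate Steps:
k(s) = -4 + 2*s**2 (k(s) = (s**2 + s**2) - 4 = 2*s**2 - 4 = -4 + 2*s**2)
(148 - 137)*((6 + 2)*k(-2)) = (148 - 137)*((6 + 2)*(-4 + 2*(-2)**2)) = 11*(8*(-4 + 2*4)) = 11*(8*(-4 + 8)) = 11*(8*4) = 11*32 = 352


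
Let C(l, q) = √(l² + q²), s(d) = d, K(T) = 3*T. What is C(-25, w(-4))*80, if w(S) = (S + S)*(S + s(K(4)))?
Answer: 80*√4721 ≈ 5496.8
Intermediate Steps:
w(S) = 2*S*(12 + S) (w(S) = (S + S)*(S + 3*4) = (2*S)*(S + 12) = (2*S)*(12 + S) = 2*S*(12 + S))
C(-25, w(-4))*80 = √((-25)² + (2*(-4)*(12 - 4))²)*80 = √(625 + (2*(-4)*8)²)*80 = √(625 + (-64)²)*80 = √(625 + 4096)*80 = √4721*80 = 80*√4721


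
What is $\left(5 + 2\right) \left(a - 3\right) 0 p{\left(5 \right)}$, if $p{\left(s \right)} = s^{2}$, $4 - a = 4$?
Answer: $0$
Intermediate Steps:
$a = 0$ ($a = 4 - 4 = 0$)
$\left(5 + 2\right) \left(a - 3\right) 0 p{\left(5 \right)} = \left(5 + 2\right) \left(0 - 3\right) 0 \cdot 5^{2} = 7 \left(-3\right) 0 \cdot 25 = \left(-21\right) 0 \cdot 25 = 0 \cdot 25 = 0$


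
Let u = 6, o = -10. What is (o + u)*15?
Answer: -60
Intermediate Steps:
(o + u)*15 = (-10 + 6)*15 = -4*15 = -60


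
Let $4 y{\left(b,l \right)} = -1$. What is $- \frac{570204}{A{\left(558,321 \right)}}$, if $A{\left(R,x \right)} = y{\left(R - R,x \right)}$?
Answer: $2280816$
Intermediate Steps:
$y{\left(b,l \right)} = - \frac{1}{4}$ ($y{\left(b,l \right)} = \frac{1}{4} \left(-1\right) = - \frac{1}{4}$)
$A{\left(R,x \right)} = - \frac{1}{4}$
$- \frac{570204}{A{\left(558,321 \right)}} = - \frac{570204}{- \frac{1}{4}} = \left(-570204\right) \left(-4\right) = 2280816$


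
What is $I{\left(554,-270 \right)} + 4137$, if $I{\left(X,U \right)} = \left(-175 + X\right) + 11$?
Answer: $4527$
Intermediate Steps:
$I{\left(X,U \right)} = -164 + X$
$I{\left(554,-270 \right)} + 4137 = \left(-164 + 554\right) + 4137 = 390 + 4137 = 4527$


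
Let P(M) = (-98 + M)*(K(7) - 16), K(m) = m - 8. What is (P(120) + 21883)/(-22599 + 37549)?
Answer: 21509/14950 ≈ 1.4387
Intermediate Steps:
K(m) = -8 + m
P(M) = 1666 - 17*M (P(M) = (-98 + M)*((-8 + 7) - 16) = (-98 + M)*(-1 - 16) = (-98 + M)*(-17) = 1666 - 17*M)
(P(120) + 21883)/(-22599 + 37549) = ((1666 - 17*120) + 21883)/(-22599 + 37549) = ((1666 - 2040) + 21883)/14950 = (-374 + 21883)*(1/14950) = 21509*(1/14950) = 21509/14950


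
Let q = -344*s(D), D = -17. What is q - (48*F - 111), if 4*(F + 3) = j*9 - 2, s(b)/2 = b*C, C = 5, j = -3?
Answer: 59083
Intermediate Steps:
s(b) = 10*b (s(b) = 2*(b*5) = 2*(5*b) = 10*b)
F = -41/4 (F = -3 + (-3*9 - 2)/4 = -3 + (-27 - 2)/4 = -3 + (¼)*(-29) = -3 - 29/4 = -41/4 ≈ -10.250)
q = 58480 (q = -3440*(-17) = -344*(-170) = 58480)
q - (48*F - 111) = 58480 - (48*(-41/4) - 111) = 58480 - (-492 - 111) = 58480 - 1*(-603) = 58480 + 603 = 59083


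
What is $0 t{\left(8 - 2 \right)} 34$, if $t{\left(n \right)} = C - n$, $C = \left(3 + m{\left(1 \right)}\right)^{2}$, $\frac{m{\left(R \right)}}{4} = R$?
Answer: $0$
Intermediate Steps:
$m{\left(R \right)} = 4 R$
$C = 49$ ($C = \left(3 + 4 \cdot 1\right)^{2} = \left(3 + 4\right)^{2} = 7^{2} = 49$)
$t{\left(n \right)} = 49 - n$
$0 t{\left(8 - 2 \right)} 34 = 0 \left(49 - \left(8 - 2\right)\right) 34 = 0 \left(49 - 6\right) 34 = 0 \cdot 43 \cdot 34 = 0 \cdot 34 = 0$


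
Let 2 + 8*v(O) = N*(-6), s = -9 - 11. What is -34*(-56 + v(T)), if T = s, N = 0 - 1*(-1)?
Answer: 1938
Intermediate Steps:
s = -20
N = 1 (N = 0 + 1 = 1)
T = -20
v(O) = -1 (v(O) = -¼ + (1*(-6))/8 = -¼ + (⅛)*(-6) = -¼ - ¾ = -1)
-34*(-56 + v(T)) = -34*(-56 - 1) = -34*(-57) = 1938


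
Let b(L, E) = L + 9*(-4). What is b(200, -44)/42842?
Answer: 82/21421 ≈ 0.0038280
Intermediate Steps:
b(L, E) = -36 + L (b(L, E) = L - 36 = -36 + L)
b(200, -44)/42842 = (-36 + 200)/42842 = 164*(1/42842) = 82/21421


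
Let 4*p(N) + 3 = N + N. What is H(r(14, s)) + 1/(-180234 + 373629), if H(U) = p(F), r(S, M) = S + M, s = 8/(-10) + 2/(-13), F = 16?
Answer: 5608459/773580 ≈ 7.2500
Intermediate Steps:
s = -62/65 (s = 8*(-1/10) + 2*(-1/13) = -4/5 - 2/13 = -62/65 ≈ -0.95385)
p(N) = -3/4 + N/2 (p(N) = -3/4 + (N + N)/4 = -3/4 + (2*N)/4 = -3/4 + N/2)
r(S, M) = M + S
H(U) = 29/4 (H(U) = -3/4 + (1/2)*16 = -3/4 + 8 = 29/4)
H(r(14, s)) + 1/(-180234 + 373629) = 29/4 + 1/(-180234 + 373629) = 29/4 + 1/193395 = 5608459/773580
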